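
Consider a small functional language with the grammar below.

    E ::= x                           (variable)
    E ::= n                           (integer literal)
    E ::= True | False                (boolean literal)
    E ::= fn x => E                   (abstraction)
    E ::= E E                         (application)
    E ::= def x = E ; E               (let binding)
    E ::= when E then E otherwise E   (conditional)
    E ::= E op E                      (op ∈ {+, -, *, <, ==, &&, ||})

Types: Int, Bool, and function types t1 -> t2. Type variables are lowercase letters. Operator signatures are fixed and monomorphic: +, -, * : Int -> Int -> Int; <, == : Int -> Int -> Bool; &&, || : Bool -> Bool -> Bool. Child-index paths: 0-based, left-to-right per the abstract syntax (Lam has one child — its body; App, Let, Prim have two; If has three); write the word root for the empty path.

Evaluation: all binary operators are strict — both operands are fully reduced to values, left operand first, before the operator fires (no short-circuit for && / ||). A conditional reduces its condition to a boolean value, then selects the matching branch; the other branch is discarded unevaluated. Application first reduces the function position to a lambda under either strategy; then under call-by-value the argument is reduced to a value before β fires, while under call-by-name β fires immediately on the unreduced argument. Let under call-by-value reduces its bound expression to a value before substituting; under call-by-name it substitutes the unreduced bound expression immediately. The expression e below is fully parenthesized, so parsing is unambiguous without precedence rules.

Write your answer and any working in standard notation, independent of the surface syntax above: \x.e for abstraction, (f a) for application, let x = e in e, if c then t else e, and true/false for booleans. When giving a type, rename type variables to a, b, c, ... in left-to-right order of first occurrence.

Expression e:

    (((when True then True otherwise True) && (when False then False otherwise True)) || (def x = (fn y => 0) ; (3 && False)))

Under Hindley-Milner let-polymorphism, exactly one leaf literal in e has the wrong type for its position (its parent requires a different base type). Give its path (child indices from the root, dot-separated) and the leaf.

Derivation:
  unify Bool ~ Bool
  unify Bool ~ Bool
  unify Bool ~ Bool
  unify Bool ~ Bool
  unify Bool ~ Bool
  unify Bool ~ Bool
  unify Bool ~ Bool
\y._ : a -> Int
let x : forall. a -> Int
  unify Int ~ Bool
  FAIL: mismatch Int ~ Bool

Answer: 1.1.0 : 3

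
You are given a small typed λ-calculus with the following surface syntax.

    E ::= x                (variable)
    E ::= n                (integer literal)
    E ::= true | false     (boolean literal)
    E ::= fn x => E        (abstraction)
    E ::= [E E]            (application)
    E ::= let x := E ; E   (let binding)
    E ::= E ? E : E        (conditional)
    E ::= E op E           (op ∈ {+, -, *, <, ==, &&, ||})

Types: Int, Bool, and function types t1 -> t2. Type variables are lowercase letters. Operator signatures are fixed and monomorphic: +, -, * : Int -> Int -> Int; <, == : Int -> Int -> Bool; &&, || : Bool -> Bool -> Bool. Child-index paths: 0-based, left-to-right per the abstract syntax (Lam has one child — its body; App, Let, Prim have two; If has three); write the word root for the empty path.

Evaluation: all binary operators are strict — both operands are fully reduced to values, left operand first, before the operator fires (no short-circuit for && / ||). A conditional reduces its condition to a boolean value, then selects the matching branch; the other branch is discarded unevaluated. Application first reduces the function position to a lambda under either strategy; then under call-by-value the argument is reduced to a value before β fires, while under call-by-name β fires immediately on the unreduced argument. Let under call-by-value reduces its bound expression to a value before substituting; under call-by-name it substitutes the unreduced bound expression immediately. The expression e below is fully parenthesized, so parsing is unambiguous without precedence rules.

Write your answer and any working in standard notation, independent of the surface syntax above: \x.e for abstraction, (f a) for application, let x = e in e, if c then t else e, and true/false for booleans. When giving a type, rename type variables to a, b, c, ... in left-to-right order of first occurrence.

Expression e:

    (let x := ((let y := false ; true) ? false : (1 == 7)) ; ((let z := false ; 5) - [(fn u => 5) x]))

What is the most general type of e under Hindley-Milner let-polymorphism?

Working:
let y : Bool
  unify Bool ~ Bool
  unify Int ~ Int
  unify Int ~ Int
  unify Bool ~ Bool
let x : Bool
let z : Bool
  unify Int ~ Int
\u._ : a -> Int
x : Bool
  unify a -> Int ~ Bool -> b
  unify a ~ Bool
  unify Int ~ b
_ _ : Int
  unify Int ~ Int

Answer: Int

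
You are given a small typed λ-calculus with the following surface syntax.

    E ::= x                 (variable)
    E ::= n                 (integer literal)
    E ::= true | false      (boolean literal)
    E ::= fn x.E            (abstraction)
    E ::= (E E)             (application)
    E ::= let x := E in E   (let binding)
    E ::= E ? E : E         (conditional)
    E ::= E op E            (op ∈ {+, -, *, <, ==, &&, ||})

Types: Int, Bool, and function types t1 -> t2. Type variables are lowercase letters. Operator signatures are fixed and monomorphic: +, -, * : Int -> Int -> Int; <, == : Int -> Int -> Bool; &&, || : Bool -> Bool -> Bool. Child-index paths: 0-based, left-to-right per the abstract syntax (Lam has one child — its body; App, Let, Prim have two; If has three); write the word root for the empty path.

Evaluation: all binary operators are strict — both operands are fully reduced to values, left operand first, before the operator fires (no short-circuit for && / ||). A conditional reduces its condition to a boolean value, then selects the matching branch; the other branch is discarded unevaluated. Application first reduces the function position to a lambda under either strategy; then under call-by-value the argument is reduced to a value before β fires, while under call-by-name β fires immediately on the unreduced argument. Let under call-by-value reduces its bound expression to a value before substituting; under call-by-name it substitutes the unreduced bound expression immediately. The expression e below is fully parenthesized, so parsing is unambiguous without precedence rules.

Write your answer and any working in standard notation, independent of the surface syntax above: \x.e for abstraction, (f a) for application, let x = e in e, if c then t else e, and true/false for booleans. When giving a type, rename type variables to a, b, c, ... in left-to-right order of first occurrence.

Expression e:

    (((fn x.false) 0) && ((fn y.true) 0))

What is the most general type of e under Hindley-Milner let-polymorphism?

Derivation:
\x._ : a -> Bool
  unify a -> Bool ~ Int -> b
  unify a ~ Int
  unify Bool ~ b
_ _ : Bool
  unify Bool ~ Bool
\y._ : c -> Bool
  unify c -> Bool ~ Int -> d
  unify c ~ Int
  unify Bool ~ d
_ _ : Bool
  unify Bool ~ Bool

Answer: Bool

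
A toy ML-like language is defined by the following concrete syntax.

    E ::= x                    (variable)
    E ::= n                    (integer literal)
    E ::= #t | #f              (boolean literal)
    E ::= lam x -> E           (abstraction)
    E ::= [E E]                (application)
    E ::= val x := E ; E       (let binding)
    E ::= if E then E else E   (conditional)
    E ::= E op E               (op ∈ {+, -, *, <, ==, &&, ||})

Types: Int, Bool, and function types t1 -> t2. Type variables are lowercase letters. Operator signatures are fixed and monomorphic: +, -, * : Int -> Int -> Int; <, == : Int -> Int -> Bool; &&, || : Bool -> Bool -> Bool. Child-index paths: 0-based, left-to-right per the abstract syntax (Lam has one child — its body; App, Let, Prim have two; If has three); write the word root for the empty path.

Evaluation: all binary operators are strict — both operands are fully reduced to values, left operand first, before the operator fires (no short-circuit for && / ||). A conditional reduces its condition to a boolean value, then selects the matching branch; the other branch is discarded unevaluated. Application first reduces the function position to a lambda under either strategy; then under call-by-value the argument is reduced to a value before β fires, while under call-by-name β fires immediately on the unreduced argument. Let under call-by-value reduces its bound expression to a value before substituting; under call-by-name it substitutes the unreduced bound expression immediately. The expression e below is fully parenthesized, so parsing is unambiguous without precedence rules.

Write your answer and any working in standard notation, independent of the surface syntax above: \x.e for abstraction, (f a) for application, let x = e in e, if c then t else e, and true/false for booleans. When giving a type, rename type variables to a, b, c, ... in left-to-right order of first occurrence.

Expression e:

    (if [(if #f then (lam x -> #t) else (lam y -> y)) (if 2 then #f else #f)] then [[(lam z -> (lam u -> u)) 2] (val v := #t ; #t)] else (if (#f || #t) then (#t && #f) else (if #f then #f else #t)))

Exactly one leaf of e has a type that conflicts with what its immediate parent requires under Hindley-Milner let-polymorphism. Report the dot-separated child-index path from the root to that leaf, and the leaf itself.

Answer: 0.1.0 : 2

Derivation:
  unify Bool ~ Bool
\x._ : a -> Bool
y : b
\y._ : b -> b
  unify a -> Bool ~ b -> b
  unify a ~ b
  unify Bool ~ b
  unify Int ~ Bool
  FAIL: mismatch Int ~ Bool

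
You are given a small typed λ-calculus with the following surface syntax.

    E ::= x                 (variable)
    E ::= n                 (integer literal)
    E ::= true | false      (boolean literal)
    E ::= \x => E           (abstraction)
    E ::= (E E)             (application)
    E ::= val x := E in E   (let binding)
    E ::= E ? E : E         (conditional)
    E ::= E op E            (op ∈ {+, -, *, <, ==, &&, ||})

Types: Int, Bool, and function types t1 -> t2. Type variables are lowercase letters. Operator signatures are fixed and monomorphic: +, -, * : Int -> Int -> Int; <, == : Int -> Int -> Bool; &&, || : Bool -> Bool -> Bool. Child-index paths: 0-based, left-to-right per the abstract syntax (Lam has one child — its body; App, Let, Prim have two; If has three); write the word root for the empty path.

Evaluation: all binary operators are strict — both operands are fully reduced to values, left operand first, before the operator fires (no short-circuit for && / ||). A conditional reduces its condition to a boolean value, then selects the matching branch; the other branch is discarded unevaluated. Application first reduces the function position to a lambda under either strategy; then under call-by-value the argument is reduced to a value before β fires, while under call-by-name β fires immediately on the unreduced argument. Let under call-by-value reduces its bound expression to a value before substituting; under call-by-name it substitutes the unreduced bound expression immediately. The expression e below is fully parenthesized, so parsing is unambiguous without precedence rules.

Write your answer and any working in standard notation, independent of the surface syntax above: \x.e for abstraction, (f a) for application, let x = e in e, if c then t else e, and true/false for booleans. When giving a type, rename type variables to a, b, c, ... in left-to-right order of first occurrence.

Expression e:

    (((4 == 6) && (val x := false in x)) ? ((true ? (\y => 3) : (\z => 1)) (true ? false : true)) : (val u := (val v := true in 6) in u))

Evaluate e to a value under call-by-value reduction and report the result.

Answer: 6

Trace:
step 0: (if ((4 == 6) && (let x = false in x)) then ((if true then (\y.3) else (\z.1)) (if true then false else true)) else (let u = (let v = true in 6) in u))
step 1: [delta@0.0] (if (false && (let x = false in x)) then ((if true then (\y.3) else (\z.1)) (if true then false else true)) else (let u = (let v = true in 6) in u))
step 2: [let@0.1] (if (false && false) then ((if true then (\y.3) else (\z.1)) (if true then false else true)) else (let u = (let v = true in 6) in u))
step 3: [delta@0] (if false then ((if true then (\y.3) else (\z.1)) (if true then false else true)) else (let u = (let v = true in 6) in u))
step 4: [if@root] (let u = (let v = true in 6) in u)
step 5: [let@0] (let u = 6 in u)
step 6: [let@root] 6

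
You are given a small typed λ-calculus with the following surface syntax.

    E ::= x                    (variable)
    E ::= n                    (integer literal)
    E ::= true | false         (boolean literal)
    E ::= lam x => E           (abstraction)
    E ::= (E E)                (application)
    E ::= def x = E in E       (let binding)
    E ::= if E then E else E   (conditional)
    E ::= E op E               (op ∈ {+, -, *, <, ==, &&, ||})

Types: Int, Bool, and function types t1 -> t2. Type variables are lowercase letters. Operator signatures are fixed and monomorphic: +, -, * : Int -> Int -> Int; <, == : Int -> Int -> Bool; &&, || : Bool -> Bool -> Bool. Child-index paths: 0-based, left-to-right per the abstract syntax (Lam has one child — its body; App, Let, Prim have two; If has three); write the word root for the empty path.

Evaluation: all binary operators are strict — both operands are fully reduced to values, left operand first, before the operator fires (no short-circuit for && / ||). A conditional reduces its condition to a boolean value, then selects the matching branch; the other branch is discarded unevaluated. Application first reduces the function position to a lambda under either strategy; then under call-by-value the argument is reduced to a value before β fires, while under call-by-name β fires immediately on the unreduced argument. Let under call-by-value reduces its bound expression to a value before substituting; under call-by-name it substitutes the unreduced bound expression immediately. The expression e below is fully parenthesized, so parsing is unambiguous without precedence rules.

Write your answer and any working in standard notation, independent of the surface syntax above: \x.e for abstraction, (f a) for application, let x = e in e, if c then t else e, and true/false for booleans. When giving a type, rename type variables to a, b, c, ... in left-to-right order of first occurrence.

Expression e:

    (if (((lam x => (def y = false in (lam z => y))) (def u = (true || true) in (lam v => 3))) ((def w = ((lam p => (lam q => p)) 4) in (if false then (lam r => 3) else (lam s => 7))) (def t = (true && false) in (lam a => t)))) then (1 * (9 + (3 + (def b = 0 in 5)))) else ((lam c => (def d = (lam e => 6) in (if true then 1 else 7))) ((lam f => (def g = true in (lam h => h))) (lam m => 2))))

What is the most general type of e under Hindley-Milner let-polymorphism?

Answer: Int

Working:
let y : Bool
y : Bool
\z._ : b -> Bool
\x._ : a -> b -> Bool
  unify Bool ~ Bool
  unify Bool ~ Bool
let u : Bool
\v._ : c -> Int
  unify a -> b -> Bool ~ (c -> Int) -> d
  unify a ~ c -> Int
  unify b -> Bool ~ d
_ _ : b -> Bool
p : e
\q._ : f -> e
\p._ : e -> f -> e
  unify e -> f -> e ~ Int -> g
  unify e ~ Int
  unify f -> Int ~ g
_ _ : f -> Int
let w : forall. f -> Int
  unify Bool ~ Bool
\r._ : h -> Int
\s._ : i -> Int
  unify h -> Int ~ i -> Int
  unify h ~ i
  unify Int ~ Int
  unify Bool ~ Bool
  unify Bool ~ Bool
let t : Bool
t : Bool
\a._ : j -> Bool
  unify i -> Int ~ (j -> Bool) -> k
  unify i ~ j -> Bool
  unify Int ~ k
_ _ : Int
  unify b -> Bool ~ Int -> l
  unify b ~ Int
  unify Bool ~ l
_ _ : Bool
  unify Bool ~ Bool
  unify Int ~ Int
  unify Int ~ Int
  unify Int ~ Int
let b : Int
  unify Int ~ Int
  unify Int ~ Int
  unify Int ~ Int
\e._ : n -> Int
let d : forall. n -> Int
  unify Bool ~ Bool
  unify Int ~ Int
\c._ : m -> Int
let g : Bool
h : p
\h._ : p -> p
\f._ : o -> p -> p
\m._ : q -> Int
  unify o -> p -> p ~ (q -> Int) -> r
  unify o ~ q -> Int
  unify p -> p ~ r
_ _ : p -> p
  unify m -> Int ~ (p -> p) -> s
  unify m ~ p -> p
  unify Int ~ s
_ _ : Int
  unify Int ~ Int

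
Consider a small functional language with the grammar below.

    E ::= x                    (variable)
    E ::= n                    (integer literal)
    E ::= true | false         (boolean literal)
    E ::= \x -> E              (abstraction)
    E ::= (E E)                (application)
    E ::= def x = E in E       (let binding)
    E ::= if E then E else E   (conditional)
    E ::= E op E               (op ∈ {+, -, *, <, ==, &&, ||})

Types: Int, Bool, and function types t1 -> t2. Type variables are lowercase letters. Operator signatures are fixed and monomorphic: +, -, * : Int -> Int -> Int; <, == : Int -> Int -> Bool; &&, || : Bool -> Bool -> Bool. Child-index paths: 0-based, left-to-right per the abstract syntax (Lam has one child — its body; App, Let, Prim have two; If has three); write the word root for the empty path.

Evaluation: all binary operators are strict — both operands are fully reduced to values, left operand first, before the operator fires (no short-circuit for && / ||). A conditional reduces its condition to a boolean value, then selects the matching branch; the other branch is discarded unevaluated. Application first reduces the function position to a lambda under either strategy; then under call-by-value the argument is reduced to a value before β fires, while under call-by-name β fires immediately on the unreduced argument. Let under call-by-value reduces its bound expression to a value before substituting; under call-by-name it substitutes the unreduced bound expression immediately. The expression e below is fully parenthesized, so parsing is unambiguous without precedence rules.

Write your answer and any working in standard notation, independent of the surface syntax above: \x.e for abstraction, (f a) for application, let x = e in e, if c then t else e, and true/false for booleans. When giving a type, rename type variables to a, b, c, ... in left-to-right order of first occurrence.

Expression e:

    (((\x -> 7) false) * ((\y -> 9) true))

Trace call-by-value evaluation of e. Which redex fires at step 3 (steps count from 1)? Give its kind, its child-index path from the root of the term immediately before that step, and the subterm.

Answer: delta at root : (7 * 9)

Trace:
step 0: (((\x.7) false) * ((\y.9) true))
step 1: [beta@0] (7 * ((\y.9) true))
step 2: [beta@1] (7 * 9)
step 3: [delta@root] 63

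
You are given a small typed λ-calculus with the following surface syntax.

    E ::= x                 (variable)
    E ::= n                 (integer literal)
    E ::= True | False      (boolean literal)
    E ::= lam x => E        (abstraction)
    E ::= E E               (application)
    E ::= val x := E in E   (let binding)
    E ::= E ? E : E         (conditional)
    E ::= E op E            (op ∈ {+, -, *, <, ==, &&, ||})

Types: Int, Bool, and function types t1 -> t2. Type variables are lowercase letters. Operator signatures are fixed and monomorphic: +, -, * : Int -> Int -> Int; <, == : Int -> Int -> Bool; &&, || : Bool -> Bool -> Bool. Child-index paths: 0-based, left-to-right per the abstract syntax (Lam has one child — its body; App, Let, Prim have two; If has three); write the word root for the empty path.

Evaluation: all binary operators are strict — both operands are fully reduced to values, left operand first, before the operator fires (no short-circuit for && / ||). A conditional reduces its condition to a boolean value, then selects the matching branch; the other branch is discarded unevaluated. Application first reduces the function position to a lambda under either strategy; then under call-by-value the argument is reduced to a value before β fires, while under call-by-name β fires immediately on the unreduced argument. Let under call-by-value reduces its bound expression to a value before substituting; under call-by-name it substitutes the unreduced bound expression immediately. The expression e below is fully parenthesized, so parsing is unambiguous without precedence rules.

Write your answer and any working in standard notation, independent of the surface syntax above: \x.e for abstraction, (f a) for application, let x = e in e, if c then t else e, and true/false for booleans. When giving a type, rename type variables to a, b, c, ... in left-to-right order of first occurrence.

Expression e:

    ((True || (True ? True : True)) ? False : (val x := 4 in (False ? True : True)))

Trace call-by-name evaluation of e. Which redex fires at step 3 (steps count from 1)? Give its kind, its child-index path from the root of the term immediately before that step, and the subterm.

Answer: if at root : (if true then false else (let x = 4 in (if false then true else true)))

Working:
step 0: (if (true || (if true then true else true)) then false else (let x = 4 in (if false then true else true)))
step 1: [if@0.1] (if (true || true) then false else (let x = 4 in (if false then true else true)))
step 2: [delta@0] (if true then false else (let x = 4 in (if false then true else true)))
step 3: [if@root] false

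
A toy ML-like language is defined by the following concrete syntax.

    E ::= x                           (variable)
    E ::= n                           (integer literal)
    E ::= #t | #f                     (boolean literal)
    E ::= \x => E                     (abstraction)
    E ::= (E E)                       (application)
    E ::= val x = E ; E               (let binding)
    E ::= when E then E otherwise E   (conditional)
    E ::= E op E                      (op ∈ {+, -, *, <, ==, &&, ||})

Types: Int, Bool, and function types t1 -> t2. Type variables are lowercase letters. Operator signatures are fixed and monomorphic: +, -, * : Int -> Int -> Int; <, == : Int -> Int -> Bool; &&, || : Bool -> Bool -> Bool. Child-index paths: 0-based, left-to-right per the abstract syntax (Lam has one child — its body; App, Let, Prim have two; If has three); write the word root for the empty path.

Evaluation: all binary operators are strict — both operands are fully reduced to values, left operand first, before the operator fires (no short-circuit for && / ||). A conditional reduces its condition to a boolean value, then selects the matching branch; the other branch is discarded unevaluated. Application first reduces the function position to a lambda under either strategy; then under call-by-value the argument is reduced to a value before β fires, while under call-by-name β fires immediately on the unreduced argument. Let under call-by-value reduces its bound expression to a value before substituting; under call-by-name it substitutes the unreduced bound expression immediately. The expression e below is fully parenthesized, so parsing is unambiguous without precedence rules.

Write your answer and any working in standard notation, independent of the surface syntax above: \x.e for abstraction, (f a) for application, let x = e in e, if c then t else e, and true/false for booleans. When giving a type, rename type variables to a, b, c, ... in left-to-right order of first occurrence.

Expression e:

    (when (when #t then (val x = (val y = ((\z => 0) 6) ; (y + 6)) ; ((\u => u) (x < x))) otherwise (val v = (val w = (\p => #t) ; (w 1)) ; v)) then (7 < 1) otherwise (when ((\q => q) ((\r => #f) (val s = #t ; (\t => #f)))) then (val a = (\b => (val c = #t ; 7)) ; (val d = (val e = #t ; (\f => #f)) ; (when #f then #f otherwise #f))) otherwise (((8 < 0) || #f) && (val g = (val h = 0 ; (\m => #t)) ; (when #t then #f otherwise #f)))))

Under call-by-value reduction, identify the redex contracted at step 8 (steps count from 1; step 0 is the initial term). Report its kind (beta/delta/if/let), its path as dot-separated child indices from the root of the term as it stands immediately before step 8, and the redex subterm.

Working:
step 0: (if (if true then (let x = (let y = ((\z.0) 6) in (y + 6)) in ((\u.u) (x < x))) else (let v = (let w = (\p.true) in (w 1)) in v)) then (7 < 1) else (if ((\q.q) ((\r.false) (let s = true in (\t.false)))) then (let a = (\b.(let c = true in 7)) in (let d = (let e = true in (\f.false)) in (if false then false else false))) else (((8 < 0) || false) && (let g = (let h = 0 in (\m.true)) in (if true then false else false)))))
step 1: [if@0] (if (let x = (let y = ((\z.0) 6) in (y + 6)) in ((\u.u) (x < x))) then (7 < 1) else (if ((\q.q) ((\r.false) (let s = true in (\t.false)))) then (let a = (\b.(let c = true in 7)) in (let d = (let e = true in (\f.false)) in (if false then false else false))) else (((8 < 0) || false) && (let g = (let h = 0 in (\m.true)) in (if true then false else false)))))
step 2: [beta@0.0.0] (if (let x = (let y = 0 in (y + 6)) in ((\u.u) (x < x))) then (7 < 1) else (if ((\q.q) ((\r.false) (let s = true in (\t.false)))) then (let a = (\b.(let c = true in 7)) in (let d = (let e = true in (\f.false)) in (if false then false else false))) else (((8 < 0) || false) && (let g = (let h = 0 in (\m.true)) in (if true then false else false)))))
step 3: [let@0.0] (if (let x = (0 + 6) in ((\u.u) (x < x))) then (7 < 1) else (if ((\q.q) ((\r.false) (let s = true in (\t.false)))) then (let a = (\b.(let c = true in 7)) in (let d = (let e = true in (\f.false)) in (if false then false else false))) else (((8 < 0) || false) && (let g = (let h = 0 in (\m.true)) in (if true then false else false)))))
step 4: [delta@0.0] (if (let x = 6 in ((\u.u) (x < x))) then (7 < 1) else (if ((\q.q) ((\r.false) (let s = true in (\t.false)))) then (let a = (\b.(let c = true in 7)) in (let d = (let e = true in (\f.false)) in (if false then false else false))) else (((8 < 0) || false) && (let g = (let h = 0 in (\m.true)) in (if true then false else false)))))
step 5: [let@0] (if ((\u.u) (6 < 6)) then (7 < 1) else (if ((\q.q) ((\r.false) (let s = true in (\t.false)))) then (let a = (\b.(let c = true in 7)) in (let d = (let e = true in (\f.false)) in (if false then false else false))) else (((8 < 0) || false) && (let g = (let h = 0 in (\m.true)) in (if true then false else false)))))
step 6: [delta@0.1] (if ((\u.u) false) then (7 < 1) else (if ((\q.q) ((\r.false) (let s = true in (\t.false)))) then (let a = (\b.(let c = true in 7)) in (let d = (let e = true in (\f.false)) in (if false then false else false))) else (((8 < 0) || false) && (let g = (let h = 0 in (\m.true)) in (if true then false else false)))))
step 7: [beta@0] (if false then (7 < 1) else (if ((\q.q) ((\r.false) (let s = true in (\t.false)))) then (let a = (\b.(let c = true in 7)) in (let d = (let e = true in (\f.false)) in (if false then false else false))) else (((8 < 0) || false) && (let g = (let h = 0 in (\m.true)) in (if true then false else false)))))
step 8: [if@root] (if ((\q.q) ((\r.false) (let s = true in (\t.false)))) then (let a = (\b.(let c = true in 7)) in (let d = (let e = true in (\f.false)) in (if false then false else false))) else (((8 < 0) || false) && (let g = (let h = 0 in (\m.true)) in (if true then false else false))))

Answer: if at root : (if false then (7 < 1) else (if ((\q.q) ((\r.false) (let s = true in (\t.false)))) then (let a = (\b.(let c = true in 7)) in (let d = (let e = true in (\f.false)) in (if false then false else false))) else (((8 < 0) || false) && (let g = (let h = 0 in (\m.true)) in (if true then false else false)))))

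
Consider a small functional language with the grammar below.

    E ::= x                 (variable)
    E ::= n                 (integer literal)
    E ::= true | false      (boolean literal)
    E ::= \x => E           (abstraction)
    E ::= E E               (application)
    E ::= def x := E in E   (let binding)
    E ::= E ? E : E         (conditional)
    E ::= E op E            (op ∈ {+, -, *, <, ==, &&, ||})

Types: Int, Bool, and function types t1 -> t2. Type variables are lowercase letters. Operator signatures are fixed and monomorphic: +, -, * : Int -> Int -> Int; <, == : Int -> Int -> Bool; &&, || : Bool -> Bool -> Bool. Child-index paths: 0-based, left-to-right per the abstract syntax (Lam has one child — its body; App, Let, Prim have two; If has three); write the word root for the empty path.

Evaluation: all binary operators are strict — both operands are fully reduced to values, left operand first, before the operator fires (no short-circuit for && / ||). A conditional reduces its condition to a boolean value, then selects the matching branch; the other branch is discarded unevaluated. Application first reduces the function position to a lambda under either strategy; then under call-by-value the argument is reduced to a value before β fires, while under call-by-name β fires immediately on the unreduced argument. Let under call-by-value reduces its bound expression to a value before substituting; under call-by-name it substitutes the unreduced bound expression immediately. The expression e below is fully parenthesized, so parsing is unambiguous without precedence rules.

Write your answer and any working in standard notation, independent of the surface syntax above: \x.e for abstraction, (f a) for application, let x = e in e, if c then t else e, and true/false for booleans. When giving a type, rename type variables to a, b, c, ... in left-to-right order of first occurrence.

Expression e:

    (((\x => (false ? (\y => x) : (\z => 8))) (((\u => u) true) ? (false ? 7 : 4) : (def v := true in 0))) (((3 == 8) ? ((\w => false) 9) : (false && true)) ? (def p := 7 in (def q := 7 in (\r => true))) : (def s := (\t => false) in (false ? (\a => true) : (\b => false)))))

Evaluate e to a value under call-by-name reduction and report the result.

Derivation:
step 0: (((\x.(if false then (\y.x) else (\z.8))) (if ((\u.u) true) then (if false then 7 else 4) else (let v = true in 0))) (if (if (3 == 8) then ((\w.false) 9) else (false && true)) then (let p = 7 in (let q = 7 in (\r.true))) else (let s = (\t.false) in (if false then (\a.true) else (\b.false)))))
step 1: [beta@0] ((if false then (\y.(if ((\u.u) true) then (if false then 7 else 4) else (let v = true in 0))) else (\z.8)) (if (if (3 == 8) then ((\w.false) 9) else (false && true)) then (let p = 7 in (let q = 7 in (\r.true))) else (let s = (\t.false) in (if false then (\a.true) else (\b.false)))))
step 2: [if@0] ((\z.8) (if (if (3 == 8) then ((\w.false) 9) else (false && true)) then (let p = 7 in (let q = 7 in (\r.true))) else (let s = (\t.false) in (if false then (\a.true) else (\b.false)))))
step 3: [beta@root] 8

Answer: 8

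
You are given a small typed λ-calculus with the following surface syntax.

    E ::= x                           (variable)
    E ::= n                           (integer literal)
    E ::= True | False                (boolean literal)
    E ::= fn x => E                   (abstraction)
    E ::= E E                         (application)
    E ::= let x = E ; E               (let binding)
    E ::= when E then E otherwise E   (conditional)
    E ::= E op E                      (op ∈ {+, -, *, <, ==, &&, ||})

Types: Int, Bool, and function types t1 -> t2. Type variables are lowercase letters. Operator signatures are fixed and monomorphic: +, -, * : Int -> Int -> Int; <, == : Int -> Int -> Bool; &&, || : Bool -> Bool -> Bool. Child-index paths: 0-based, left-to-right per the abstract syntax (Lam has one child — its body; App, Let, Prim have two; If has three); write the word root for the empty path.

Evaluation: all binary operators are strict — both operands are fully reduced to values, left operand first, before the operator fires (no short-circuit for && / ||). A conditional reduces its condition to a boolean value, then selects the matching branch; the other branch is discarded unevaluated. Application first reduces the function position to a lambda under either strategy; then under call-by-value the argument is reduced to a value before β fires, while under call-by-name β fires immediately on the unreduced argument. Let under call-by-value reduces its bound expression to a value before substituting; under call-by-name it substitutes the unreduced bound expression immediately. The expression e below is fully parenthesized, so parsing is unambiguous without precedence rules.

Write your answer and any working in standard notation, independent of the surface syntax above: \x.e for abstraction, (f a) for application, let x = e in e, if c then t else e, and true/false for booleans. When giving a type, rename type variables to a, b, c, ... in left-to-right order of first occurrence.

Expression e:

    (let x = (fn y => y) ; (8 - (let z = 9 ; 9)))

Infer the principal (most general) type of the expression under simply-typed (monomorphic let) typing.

Answer: Int

Working:
y : a
\y._ : a -> a
let x : a -> a
  unify Int ~ Int
let z : Int
  unify Int ~ Int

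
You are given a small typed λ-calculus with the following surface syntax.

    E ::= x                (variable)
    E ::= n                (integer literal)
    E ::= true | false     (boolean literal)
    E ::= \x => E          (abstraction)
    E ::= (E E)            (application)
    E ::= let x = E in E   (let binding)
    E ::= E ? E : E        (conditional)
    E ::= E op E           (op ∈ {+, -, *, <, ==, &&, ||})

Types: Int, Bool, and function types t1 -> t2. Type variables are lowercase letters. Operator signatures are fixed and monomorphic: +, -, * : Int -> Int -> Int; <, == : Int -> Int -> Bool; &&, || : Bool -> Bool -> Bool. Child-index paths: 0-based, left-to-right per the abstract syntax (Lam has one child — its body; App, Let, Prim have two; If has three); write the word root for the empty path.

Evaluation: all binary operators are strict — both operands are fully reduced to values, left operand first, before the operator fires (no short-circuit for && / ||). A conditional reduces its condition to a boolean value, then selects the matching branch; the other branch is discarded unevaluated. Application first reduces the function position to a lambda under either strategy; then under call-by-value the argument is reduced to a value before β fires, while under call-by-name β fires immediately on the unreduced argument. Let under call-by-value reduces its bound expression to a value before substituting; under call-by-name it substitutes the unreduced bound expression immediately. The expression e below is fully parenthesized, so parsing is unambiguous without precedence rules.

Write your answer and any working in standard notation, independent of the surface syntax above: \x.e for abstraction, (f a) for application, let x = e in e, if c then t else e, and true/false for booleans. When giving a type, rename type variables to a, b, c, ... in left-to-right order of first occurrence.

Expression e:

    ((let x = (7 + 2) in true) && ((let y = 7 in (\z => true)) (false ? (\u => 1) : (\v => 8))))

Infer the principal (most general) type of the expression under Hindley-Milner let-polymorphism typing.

Trace:
  unify Int ~ Int
  unify Int ~ Int
let x : Int
  unify Bool ~ Bool
let y : Int
\z._ : a -> Bool
  unify Bool ~ Bool
\u._ : b -> Int
\v._ : c -> Int
  unify b -> Int ~ c -> Int
  unify b ~ c
  unify Int ~ Int
  unify a -> Bool ~ (c -> Int) -> d
  unify a ~ c -> Int
  unify Bool ~ d
_ _ : Bool
  unify Bool ~ Bool

Answer: Bool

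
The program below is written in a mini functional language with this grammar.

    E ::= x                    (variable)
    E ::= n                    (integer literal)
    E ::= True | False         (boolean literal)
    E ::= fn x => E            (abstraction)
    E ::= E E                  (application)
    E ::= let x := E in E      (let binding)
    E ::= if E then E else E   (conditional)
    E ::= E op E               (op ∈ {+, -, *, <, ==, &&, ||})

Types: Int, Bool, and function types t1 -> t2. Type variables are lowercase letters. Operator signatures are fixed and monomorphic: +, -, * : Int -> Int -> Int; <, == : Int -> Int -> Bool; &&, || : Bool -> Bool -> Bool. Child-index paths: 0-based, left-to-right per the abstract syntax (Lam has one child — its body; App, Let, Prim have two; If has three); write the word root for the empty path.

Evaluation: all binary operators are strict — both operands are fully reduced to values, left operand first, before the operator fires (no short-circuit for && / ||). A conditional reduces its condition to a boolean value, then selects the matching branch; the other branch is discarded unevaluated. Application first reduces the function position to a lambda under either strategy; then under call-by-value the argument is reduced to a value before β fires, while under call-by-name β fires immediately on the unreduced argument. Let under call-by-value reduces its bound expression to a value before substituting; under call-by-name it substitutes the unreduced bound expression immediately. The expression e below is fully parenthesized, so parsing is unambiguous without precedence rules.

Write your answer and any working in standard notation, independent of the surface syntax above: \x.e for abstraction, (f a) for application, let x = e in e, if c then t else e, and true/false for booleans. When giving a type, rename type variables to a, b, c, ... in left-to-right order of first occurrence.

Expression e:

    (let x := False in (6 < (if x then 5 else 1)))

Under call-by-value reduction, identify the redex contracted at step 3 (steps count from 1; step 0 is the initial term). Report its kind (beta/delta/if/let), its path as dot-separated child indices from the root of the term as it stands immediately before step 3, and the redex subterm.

Answer: delta at root : (6 < 1)

Working:
step 0: (let x = false in (6 < (if x then 5 else 1)))
step 1: [let@root] (6 < (if false then 5 else 1))
step 2: [if@1] (6 < 1)
step 3: [delta@root] false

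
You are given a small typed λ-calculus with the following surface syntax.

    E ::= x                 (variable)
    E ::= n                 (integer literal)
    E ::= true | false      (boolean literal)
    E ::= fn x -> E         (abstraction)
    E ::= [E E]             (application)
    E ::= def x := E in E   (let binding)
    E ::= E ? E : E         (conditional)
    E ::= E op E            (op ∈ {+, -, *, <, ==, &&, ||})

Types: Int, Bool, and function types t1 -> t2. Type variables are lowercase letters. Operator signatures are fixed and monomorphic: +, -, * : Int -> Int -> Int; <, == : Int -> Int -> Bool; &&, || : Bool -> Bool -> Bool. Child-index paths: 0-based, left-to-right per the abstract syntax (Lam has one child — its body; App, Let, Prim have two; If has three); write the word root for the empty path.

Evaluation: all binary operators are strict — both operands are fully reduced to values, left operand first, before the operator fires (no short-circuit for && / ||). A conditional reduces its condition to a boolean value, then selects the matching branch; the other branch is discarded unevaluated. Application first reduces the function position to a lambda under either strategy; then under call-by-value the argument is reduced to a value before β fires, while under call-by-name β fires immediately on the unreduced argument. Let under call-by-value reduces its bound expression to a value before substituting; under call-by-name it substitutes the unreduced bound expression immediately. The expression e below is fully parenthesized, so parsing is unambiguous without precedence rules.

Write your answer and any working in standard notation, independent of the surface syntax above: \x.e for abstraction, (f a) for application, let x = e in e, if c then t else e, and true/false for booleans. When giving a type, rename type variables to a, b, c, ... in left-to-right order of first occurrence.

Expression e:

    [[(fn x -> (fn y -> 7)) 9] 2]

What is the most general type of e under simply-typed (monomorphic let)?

Trace:
\y._ : b -> Int
\x._ : a -> b -> Int
  unify a -> b -> Int ~ Int -> c
  unify a ~ Int
  unify b -> Int ~ c
_ _ : b -> Int
  unify b -> Int ~ Int -> d
  unify b ~ Int
  unify Int ~ d
_ _ : Int

Answer: Int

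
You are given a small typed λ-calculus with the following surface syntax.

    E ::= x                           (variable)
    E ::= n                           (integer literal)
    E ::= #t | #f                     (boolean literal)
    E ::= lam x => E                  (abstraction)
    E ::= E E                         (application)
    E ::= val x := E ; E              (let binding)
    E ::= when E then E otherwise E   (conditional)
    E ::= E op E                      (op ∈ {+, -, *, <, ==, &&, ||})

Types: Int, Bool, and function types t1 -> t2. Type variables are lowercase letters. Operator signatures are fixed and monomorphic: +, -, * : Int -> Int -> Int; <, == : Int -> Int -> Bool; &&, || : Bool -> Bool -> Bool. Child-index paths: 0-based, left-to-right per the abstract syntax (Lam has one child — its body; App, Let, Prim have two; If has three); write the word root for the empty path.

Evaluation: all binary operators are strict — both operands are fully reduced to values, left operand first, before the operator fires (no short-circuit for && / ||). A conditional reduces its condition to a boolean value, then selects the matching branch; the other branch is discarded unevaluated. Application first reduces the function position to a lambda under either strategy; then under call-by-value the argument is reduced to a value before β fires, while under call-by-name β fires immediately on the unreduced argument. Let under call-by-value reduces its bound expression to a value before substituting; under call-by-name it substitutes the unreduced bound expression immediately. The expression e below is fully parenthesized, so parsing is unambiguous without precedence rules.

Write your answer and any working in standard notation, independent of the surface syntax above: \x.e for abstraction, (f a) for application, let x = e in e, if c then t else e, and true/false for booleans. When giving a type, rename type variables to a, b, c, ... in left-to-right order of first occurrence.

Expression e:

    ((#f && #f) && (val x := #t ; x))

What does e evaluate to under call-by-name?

Derivation:
step 0: ((false && false) && (let x = true in x))
step 1: [delta@0] (false && (let x = true in x))
step 2: [let@1] (false && true)
step 3: [delta@root] false

Answer: false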